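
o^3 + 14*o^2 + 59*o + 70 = (o + 2)*(o + 5)*(o + 7)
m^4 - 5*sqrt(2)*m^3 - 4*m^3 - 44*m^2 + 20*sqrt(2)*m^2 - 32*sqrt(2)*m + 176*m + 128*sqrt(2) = (m - 4)*(m - 8*sqrt(2))*(m + sqrt(2))*(m + 2*sqrt(2))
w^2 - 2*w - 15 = (w - 5)*(w + 3)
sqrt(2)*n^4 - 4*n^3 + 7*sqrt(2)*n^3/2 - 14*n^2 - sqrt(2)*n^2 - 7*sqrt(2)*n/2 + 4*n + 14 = (n - 1)*(n + 7/2)*(n - 2*sqrt(2))*(sqrt(2)*n + sqrt(2))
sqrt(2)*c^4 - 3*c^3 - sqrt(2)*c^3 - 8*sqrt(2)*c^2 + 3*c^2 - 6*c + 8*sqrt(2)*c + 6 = (c - 1)*(c - 3*sqrt(2))*(c + sqrt(2))*(sqrt(2)*c + 1)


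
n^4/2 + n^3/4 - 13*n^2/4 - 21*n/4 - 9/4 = (n/2 + 1/2)*(n - 3)*(n + 1)*(n + 3/2)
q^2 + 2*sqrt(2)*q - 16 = (q - 2*sqrt(2))*(q + 4*sqrt(2))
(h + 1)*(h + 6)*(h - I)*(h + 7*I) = h^4 + 7*h^3 + 6*I*h^3 + 13*h^2 + 42*I*h^2 + 49*h + 36*I*h + 42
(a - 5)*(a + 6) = a^2 + a - 30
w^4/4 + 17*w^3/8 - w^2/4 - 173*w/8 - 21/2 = (w/4 + 1)*(w - 3)*(w + 1/2)*(w + 7)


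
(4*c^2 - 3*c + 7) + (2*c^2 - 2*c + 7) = 6*c^2 - 5*c + 14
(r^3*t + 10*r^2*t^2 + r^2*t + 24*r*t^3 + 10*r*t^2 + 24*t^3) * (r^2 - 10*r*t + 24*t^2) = r^5*t + r^4*t - 52*r^3*t^3 - 52*r^2*t^3 + 576*r*t^5 + 576*t^5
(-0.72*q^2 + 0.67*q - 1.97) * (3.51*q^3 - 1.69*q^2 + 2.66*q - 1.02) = -2.5272*q^5 + 3.5685*q^4 - 9.9622*q^3 + 5.8459*q^2 - 5.9236*q + 2.0094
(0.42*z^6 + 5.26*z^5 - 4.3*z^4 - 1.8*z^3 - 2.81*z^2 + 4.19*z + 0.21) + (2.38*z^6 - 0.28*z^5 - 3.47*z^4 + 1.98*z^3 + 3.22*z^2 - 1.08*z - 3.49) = 2.8*z^6 + 4.98*z^5 - 7.77*z^4 + 0.18*z^3 + 0.41*z^2 + 3.11*z - 3.28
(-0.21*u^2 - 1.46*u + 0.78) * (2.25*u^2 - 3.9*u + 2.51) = -0.4725*u^4 - 2.466*u^3 + 6.9219*u^2 - 6.7066*u + 1.9578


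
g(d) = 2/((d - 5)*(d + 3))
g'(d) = -2/((d - 5)*(d + 3)^2) - 2/((d - 5)^2*(d + 3))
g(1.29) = -0.13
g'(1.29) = -0.00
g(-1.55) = -0.21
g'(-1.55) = 0.11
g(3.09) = -0.17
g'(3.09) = -0.06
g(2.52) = -0.15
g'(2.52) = -0.03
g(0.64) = -0.13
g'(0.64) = 0.01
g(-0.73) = -0.15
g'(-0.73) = 0.04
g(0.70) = -0.13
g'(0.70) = 0.00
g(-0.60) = -0.15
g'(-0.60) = 0.04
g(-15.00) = 0.01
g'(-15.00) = 0.00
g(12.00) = 0.02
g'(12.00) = 0.00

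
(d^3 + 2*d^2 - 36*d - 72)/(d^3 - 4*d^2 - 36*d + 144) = (d + 2)/(d - 4)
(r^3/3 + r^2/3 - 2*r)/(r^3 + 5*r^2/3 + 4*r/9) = 3*(r^2 + r - 6)/(9*r^2 + 15*r + 4)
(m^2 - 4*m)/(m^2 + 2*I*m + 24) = m*(m - 4)/(m^2 + 2*I*m + 24)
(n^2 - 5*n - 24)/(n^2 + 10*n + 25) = (n^2 - 5*n - 24)/(n^2 + 10*n + 25)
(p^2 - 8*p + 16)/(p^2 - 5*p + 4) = (p - 4)/(p - 1)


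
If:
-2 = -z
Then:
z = 2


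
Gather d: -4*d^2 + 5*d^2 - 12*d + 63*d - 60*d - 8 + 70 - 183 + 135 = d^2 - 9*d + 14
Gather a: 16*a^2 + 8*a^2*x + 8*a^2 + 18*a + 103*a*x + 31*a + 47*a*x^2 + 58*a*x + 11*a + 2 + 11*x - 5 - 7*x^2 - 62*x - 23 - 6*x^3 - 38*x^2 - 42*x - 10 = a^2*(8*x + 24) + a*(47*x^2 + 161*x + 60) - 6*x^3 - 45*x^2 - 93*x - 36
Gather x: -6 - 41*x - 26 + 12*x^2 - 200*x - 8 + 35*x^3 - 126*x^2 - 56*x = 35*x^3 - 114*x^2 - 297*x - 40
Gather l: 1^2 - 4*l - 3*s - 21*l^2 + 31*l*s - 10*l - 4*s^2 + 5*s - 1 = -21*l^2 + l*(31*s - 14) - 4*s^2 + 2*s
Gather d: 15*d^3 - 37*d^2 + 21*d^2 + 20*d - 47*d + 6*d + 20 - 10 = 15*d^3 - 16*d^2 - 21*d + 10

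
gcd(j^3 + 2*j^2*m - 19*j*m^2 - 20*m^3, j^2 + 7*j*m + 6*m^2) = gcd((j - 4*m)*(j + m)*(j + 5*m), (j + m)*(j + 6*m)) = j + m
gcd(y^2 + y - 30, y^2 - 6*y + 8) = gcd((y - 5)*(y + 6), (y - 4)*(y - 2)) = 1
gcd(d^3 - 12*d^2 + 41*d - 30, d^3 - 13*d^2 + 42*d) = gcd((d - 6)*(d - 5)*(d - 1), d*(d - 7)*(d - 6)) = d - 6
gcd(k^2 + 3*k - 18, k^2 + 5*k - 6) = k + 6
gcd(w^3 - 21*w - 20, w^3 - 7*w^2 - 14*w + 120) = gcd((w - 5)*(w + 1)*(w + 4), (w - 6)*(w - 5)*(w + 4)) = w^2 - w - 20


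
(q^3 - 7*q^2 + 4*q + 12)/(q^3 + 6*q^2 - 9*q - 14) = (q - 6)/(q + 7)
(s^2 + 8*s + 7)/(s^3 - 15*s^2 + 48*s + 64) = (s + 7)/(s^2 - 16*s + 64)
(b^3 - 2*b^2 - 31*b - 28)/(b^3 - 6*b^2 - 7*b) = (b + 4)/b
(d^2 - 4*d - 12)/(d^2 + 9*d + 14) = (d - 6)/(d + 7)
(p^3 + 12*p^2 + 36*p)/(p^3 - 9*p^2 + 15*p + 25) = p*(p^2 + 12*p + 36)/(p^3 - 9*p^2 + 15*p + 25)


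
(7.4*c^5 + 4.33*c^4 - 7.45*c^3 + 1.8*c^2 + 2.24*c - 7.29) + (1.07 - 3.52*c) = 7.4*c^5 + 4.33*c^4 - 7.45*c^3 + 1.8*c^2 - 1.28*c - 6.22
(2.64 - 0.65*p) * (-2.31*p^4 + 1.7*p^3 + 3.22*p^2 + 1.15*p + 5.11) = 1.5015*p^5 - 7.2034*p^4 + 2.395*p^3 + 7.7533*p^2 - 0.2855*p + 13.4904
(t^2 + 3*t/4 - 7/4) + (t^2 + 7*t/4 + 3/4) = 2*t^2 + 5*t/2 - 1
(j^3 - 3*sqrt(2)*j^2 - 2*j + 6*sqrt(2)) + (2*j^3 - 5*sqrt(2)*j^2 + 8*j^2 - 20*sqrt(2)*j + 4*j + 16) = 3*j^3 - 8*sqrt(2)*j^2 + 8*j^2 - 20*sqrt(2)*j + 2*j + 6*sqrt(2) + 16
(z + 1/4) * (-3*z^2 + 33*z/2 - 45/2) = -3*z^3 + 63*z^2/4 - 147*z/8 - 45/8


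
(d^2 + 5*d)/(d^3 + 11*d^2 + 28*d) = (d + 5)/(d^2 + 11*d + 28)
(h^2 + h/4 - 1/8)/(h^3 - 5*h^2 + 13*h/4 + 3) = (4*h - 1)/(2*(2*h^2 - 11*h + 12))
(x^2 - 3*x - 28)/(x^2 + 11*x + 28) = (x - 7)/(x + 7)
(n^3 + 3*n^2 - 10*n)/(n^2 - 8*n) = (n^2 + 3*n - 10)/(n - 8)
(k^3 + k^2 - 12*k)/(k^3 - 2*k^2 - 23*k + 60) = k*(k + 4)/(k^2 + k - 20)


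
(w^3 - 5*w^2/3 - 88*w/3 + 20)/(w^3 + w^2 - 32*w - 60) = (w - 2/3)/(w + 2)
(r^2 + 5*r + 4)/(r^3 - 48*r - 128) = (r + 1)/(r^2 - 4*r - 32)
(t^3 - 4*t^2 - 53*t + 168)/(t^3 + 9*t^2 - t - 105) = (t - 8)/(t + 5)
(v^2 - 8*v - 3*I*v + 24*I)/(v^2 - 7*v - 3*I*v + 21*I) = (v - 8)/(v - 7)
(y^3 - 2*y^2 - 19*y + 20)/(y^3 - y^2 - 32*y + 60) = (y^2 + 3*y - 4)/(y^2 + 4*y - 12)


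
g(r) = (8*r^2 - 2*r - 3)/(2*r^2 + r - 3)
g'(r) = (-4*r - 1)*(8*r^2 - 2*r - 3)/(2*r^2 + r - 3)^2 + (16*r - 2)/(2*r^2 + r - 3)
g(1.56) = 3.89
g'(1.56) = -1.53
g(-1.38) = -26.25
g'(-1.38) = 249.89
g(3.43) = 3.52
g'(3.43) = 0.05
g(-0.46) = 0.13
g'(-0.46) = 3.05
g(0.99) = -57.45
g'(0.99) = -5999.42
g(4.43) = 3.57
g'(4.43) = 0.05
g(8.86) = 3.73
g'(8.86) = 0.02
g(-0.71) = -0.91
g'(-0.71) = 5.56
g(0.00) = 1.00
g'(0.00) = 1.00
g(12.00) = 3.79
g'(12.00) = 0.01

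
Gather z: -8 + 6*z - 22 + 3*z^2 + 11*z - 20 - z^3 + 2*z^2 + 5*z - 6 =-z^3 + 5*z^2 + 22*z - 56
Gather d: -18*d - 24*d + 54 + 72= 126 - 42*d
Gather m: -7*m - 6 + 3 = -7*m - 3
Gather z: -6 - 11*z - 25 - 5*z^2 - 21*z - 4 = -5*z^2 - 32*z - 35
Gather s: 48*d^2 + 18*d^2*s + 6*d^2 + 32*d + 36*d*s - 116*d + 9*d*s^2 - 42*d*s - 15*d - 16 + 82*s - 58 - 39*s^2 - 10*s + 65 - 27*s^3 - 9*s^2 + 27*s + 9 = 54*d^2 - 99*d - 27*s^3 + s^2*(9*d - 48) + s*(18*d^2 - 6*d + 99)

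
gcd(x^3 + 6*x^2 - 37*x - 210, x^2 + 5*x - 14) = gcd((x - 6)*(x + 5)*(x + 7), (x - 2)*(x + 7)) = x + 7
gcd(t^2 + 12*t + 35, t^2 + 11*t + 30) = t + 5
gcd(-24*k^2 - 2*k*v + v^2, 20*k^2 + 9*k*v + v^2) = 4*k + v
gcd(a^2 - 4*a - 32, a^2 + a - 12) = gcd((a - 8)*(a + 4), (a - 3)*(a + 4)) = a + 4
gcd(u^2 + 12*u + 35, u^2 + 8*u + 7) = u + 7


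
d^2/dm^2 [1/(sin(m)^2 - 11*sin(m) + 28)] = (-4*sin(m)^4 + 33*sin(m)^3 - 3*sin(m)^2 - 374*sin(m) + 186)/(sin(m)^2 - 11*sin(m) + 28)^3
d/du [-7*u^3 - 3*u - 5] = -21*u^2 - 3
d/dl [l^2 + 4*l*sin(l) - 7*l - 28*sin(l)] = 4*l*cos(l) + 2*l + 4*sin(l) - 28*cos(l) - 7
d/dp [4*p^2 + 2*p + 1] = 8*p + 2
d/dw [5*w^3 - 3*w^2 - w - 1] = 15*w^2 - 6*w - 1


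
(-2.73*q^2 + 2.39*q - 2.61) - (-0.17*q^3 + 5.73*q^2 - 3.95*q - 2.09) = 0.17*q^3 - 8.46*q^2 + 6.34*q - 0.52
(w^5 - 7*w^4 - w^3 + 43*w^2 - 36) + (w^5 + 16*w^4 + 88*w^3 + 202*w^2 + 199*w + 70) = 2*w^5 + 9*w^4 + 87*w^3 + 245*w^2 + 199*w + 34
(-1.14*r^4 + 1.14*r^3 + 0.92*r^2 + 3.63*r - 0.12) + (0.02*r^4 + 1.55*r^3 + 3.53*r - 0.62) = -1.12*r^4 + 2.69*r^3 + 0.92*r^2 + 7.16*r - 0.74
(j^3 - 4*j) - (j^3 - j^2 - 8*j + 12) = j^2 + 4*j - 12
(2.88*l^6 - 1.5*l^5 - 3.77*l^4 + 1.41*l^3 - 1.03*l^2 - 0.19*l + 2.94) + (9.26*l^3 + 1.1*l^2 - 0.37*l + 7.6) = 2.88*l^6 - 1.5*l^5 - 3.77*l^4 + 10.67*l^3 + 0.0700000000000001*l^2 - 0.56*l + 10.54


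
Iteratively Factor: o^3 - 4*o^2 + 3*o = (o)*(o^2 - 4*o + 3) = o*(o - 3)*(o - 1)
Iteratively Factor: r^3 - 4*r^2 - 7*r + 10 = (r + 2)*(r^2 - 6*r + 5) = (r - 1)*(r + 2)*(r - 5)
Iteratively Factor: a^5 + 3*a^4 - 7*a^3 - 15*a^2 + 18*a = (a + 3)*(a^4 - 7*a^2 + 6*a) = (a - 2)*(a + 3)*(a^3 + 2*a^2 - 3*a) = (a - 2)*(a - 1)*(a + 3)*(a^2 + 3*a) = (a - 2)*(a - 1)*(a + 3)^2*(a)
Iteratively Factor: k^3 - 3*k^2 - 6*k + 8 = (k - 4)*(k^2 + k - 2) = (k - 4)*(k - 1)*(k + 2)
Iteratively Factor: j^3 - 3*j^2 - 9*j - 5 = (j + 1)*(j^2 - 4*j - 5) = (j + 1)^2*(j - 5)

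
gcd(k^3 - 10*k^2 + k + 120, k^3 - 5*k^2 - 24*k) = k^2 - 5*k - 24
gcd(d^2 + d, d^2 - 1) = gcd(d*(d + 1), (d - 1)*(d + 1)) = d + 1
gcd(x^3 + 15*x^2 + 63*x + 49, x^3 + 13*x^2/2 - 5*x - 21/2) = x^2 + 8*x + 7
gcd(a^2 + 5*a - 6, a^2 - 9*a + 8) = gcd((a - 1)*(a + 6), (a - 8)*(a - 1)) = a - 1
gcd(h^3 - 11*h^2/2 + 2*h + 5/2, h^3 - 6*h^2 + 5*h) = h^2 - 6*h + 5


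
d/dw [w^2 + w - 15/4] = 2*w + 1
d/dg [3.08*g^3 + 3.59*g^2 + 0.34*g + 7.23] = 9.24*g^2 + 7.18*g + 0.34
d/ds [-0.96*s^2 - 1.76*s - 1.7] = -1.92*s - 1.76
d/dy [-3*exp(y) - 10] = -3*exp(y)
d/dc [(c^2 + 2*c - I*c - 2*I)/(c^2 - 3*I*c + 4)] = 2*(-c^2*(1 + I) + 2*c*(2 + I) + 7 - 2*I)/(c^4 - 6*I*c^3 - c^2 - 24*I*c + 16)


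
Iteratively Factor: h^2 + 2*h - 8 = (h + 4)*(h - 2)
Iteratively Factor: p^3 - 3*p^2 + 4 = (p - 2)*(p^2 - p - 2) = (p - 2)^2*(p + 1)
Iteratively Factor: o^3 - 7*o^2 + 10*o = (o - 2)*(o^2 - 5*o) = o*(o - 2)*(o - 5)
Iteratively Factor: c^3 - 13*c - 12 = (c + 1)*(c^2 - c - 12) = (c - 4)*(c + 1)*(c + 3)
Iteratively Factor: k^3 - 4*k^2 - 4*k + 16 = (k + 2)*(k^2 - 6*k + 8) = (k - 4)*(k + 2)*(k - 2)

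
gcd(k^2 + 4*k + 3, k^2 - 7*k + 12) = 1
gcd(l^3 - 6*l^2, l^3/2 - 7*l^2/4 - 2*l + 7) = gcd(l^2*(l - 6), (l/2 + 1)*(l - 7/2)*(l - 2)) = 1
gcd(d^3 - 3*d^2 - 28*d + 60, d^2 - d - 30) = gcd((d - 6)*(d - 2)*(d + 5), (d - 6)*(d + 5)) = d^2 - d - 30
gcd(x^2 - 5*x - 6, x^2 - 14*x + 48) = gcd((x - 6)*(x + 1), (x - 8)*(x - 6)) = x - 6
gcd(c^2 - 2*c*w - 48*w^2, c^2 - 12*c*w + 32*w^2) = -c + 8*w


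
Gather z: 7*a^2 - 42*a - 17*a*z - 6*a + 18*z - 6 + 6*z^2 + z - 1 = 7*a^2 - 48*a + 6*z^2 + z*(19 - 17*a) - 7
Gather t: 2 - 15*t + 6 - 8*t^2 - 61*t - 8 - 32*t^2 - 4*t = -40*t^2 - 80*t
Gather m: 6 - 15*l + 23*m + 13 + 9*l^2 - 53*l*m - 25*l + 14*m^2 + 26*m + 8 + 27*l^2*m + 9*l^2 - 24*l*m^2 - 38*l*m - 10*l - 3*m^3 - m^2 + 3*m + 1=18*l^2 - 50*l - 3*m^3 + m^2*(13 - 24*l) + m*(27*l^2 - 91*l + 52) + 28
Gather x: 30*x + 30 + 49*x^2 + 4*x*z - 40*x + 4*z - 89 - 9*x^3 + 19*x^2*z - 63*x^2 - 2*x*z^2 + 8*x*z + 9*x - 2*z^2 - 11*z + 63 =-9*x^3 + x^2*(19*z - 14) + x*(-2*z^2 + 12*z - 1) - 2*z^2 - 7*z + 4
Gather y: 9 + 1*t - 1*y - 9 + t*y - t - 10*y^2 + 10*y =-10*y^2 + y*(t + 9)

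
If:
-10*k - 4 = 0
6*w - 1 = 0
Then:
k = -2/5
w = 1/6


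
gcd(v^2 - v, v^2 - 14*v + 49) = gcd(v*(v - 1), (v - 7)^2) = 1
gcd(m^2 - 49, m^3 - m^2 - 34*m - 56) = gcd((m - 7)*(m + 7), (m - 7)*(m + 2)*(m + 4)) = m - 7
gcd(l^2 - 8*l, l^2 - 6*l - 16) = l - 8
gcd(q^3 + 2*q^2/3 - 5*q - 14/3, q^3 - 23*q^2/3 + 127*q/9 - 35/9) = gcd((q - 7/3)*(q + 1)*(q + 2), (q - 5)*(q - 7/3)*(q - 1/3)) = q - 7/3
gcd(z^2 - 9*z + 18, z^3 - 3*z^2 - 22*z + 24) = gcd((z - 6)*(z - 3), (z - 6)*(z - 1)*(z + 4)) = z - 6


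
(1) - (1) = 0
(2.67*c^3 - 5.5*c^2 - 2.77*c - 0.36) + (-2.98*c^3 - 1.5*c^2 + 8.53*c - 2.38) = -0.31*c^3 - 7.0*c^2 + 5.76*c - 2.74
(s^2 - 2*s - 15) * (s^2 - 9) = s^4 - 2*s^3 - 24*s^2 + 18*s + 135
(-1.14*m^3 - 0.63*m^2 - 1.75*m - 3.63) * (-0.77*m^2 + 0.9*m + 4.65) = 0.8778*m^5 - 0.5409*m^4 - 4.5205*m^3 - 1.7094*m^2 - 11.4045*m - 16.8795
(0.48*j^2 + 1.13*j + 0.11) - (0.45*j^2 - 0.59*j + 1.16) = 0.03*j^2 + 1.72*j - 1.05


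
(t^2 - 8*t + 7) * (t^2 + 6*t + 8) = t^4 - 2*t^3 - 33*t^2 - 22*t + 56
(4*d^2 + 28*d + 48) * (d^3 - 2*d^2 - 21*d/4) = 4*d^5 + 20*d^4 - 29*d^3 - 243*d^2 - 252*d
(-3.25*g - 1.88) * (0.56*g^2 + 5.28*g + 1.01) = -1.82*g^3 - 18.2128*g^2 - 13.2089*g - 1.8988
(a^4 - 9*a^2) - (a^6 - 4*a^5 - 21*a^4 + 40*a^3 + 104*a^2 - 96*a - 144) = -a^6 + 4*a^5 + 22*a^4 - 40*a^3 - 113*a^2 + 96*a + 144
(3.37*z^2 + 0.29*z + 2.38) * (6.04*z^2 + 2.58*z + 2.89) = 20.3548*z^4 + 10.4462*z^3 + 24.8627*z^2 + 6.9785*z + 6.8782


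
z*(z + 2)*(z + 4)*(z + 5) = z^4 + 11*z^3 + 38*z^2 + 40*z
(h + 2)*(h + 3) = h^2 + 5*h + 6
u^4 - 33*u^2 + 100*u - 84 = (u - 3)*(u - 2)^2*(u + 7)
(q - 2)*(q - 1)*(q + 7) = q^3 + 4*q^2 - 19*q + 14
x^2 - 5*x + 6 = (x - 3)*(x - 2)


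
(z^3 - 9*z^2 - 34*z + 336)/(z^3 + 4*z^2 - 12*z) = (z^2 - 15*z + 56)/(z*(z - 2))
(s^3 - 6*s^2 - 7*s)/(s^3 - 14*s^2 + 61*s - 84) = s*(s + 1)/(s^2 - 7*s + 12)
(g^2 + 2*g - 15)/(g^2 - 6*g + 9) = (g + 5)/(g - 3)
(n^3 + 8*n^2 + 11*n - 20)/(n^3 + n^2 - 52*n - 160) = (n - 1)/(n - 8)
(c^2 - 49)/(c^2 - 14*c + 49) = (c + 7)/(c - 7)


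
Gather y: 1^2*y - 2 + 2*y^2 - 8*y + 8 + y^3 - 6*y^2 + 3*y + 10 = y^3 - 4*y^2 - 4*y + 16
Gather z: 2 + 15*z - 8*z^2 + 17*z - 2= -8*z^2 + 32*z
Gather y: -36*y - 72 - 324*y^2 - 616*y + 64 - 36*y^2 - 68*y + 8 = -360*y^2 - 720*y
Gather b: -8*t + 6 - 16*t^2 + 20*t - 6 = -16*t^2 + 12*t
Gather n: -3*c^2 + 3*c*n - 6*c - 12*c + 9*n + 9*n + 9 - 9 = -3*c^2 - 18*c + n*(3*c + 18)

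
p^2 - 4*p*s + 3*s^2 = (p - 3*s)*(p - s)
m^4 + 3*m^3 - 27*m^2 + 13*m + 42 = (m - 3)*(m - 2)*(m + 1)*(m + 7)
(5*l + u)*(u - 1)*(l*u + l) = 5*l^2*u^2 - 5*l^2 + l*u^3 - l*u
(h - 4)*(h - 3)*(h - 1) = h^3 - 8*h^2 + 19*h - 12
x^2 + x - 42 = (x - 6)*(x + 7)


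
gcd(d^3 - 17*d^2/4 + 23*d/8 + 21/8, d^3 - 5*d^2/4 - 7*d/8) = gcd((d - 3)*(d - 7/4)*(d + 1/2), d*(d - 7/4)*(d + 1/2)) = d^2 - 5*d/4 - 7/8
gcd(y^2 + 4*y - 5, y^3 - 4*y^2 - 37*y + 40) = y^2 + 4*y - 5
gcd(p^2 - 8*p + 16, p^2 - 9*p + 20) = p - 4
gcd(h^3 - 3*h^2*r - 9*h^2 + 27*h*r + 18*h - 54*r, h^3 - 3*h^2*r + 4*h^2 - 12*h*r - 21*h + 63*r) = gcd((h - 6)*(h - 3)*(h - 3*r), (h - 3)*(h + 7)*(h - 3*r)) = -h^2 + 3*h*r + 3*h - 9*r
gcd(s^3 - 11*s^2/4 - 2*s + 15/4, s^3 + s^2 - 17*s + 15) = s^2 - 4*s + 3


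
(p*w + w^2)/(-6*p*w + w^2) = (-p - w)/(6*p - w)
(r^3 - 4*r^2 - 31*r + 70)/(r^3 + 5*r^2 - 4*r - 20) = (r - 7)/(r + 2)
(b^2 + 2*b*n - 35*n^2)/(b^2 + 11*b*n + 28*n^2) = (b - 5*n)/(b + 4*n)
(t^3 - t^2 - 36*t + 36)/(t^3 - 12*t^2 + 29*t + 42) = (t^2 + 5*t - 6)/(t^2 - 6*t - 7)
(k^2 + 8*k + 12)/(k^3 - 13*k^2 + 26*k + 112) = (k + 6)/(k^2 - 15*k + 56)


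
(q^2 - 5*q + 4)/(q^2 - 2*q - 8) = (q - 1)/(q + 2)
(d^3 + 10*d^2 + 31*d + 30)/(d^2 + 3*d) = d + 7 + 10/d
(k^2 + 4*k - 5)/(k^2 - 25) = (k - 1)/(k - 5)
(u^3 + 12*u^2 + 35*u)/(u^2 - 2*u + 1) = u*(u^2 + 12*u + 35)/(u^2 - 2*u + 1)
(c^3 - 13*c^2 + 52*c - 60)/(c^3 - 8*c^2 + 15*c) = (c^2 - 8*c + 12)/(c*(c - 3))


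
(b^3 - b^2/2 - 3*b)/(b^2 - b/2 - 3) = b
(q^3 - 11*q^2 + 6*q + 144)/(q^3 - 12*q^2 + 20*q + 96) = (q + 3)/(q + 2)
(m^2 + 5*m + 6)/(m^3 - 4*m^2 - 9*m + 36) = (m + 2)/(m^2 - 7*m + 12)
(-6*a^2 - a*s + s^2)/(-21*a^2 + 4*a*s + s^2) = (2*a + s)/(7*a + s)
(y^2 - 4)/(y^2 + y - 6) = (y + 2)/(y + 3)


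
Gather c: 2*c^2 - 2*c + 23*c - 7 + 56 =2*c^2 + 21*c + 49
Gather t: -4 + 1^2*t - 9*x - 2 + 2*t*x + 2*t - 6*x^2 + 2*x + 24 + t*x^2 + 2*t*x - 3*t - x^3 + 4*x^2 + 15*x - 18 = t*(x^2 + 4*x) - x^3 - 2*x^2 + 8*x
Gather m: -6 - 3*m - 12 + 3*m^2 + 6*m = 3*m^2 + 3*m - 18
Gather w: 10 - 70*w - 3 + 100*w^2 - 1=100*w^2 - 70*w + 6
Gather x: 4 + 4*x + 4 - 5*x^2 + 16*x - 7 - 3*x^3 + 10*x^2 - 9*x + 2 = -3*x^3 + 5*x^2 + 11*x + 3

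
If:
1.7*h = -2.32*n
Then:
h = -1.36470588235294*n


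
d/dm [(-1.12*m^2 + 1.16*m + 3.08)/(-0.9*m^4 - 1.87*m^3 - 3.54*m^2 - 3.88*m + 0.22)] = (-2.016*m^5 + 1.0376*m^4 + 15.4264*m^3 + 25.7308*m^2 + 21.3136*m + 12.2056)/(0.81*m^8 + 3.366*m^7 + 9.8689*m^6 + 20.2236*m^5 + 26.6468*m^4 + 26.6476*m^3 + 13.4968*m^2 - 1.7072*m + 0.0484)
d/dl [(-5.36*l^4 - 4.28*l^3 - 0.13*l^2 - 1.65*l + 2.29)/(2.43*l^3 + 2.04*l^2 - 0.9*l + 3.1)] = (-13.0248*l^6 - 21.8688*l^5 + 6.0567*l^4 - 50.741*l^3 - 53.0151*l^2 - 10.1492*l - 3.054)/(5.9049*l^6 + 9.9144*l^5 - 0.212400000000001*l^4 + 11.394*l^3 + 13.458*l^2 - 5.58*l + 9.61)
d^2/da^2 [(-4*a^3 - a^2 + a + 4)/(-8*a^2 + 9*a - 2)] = 4*(134*a^3 - 516*a^2 + 480*a - 137)/(512*a^6 - 1728*a^5 + 2328*a^4 - 1593*a^3 + 582*a^2 - 108*a + 8)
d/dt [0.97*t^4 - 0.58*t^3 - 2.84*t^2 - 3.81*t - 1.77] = 3.88*t^3 - 1.74*t^2 - 5.68*t - 3.81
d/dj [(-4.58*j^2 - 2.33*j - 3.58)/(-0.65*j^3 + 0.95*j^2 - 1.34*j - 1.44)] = (-2.977*j^4 - 3.029*j^3 + 1.3697*j^2 + 19.9924*j - 1.442)/(0.4225*j^6 - 1.235*j^5 + 2.6445*j^4 - 0.674*j^3 - 0.940399999999999*j^2 + 3.8592*j + 2.0736)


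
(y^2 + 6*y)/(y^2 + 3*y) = (y + 6)/(y + 3)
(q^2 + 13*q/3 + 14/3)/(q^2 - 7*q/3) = (3*q^2 + 13*q + 14)/(q*(3*q - 7))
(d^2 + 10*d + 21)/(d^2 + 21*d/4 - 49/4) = 4*(d + 3)/(4*d - 7)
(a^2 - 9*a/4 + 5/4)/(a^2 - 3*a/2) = (4*a^2 - 9*a + 5)/(2*a*(2*a - 3))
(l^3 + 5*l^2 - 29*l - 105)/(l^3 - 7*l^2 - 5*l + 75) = (l + 7)/(l - 5)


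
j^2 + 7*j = j*(j + 7)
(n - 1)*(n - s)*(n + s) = n^3 - n^2 - n*s^2 + s^2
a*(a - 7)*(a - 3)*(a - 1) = a^4 - 11*a^3 + 31*a^2 - 21*a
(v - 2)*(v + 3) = v^2 + v - 6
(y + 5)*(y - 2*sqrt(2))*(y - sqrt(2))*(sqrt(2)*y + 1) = sqrt(2)*y^4 - 5*y^3 + 5*sqrt(2)*y^3 - 25*y^2 + sqrt(2)*y^2 + 4*y + 5*sqrt(2)*y + 20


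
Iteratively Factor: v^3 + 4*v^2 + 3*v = (v + 1)*(v^2 + 3*v) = (v + 1)*(v + 3)*(v)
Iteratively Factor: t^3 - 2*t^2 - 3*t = (t + 1)*(t^2 - 3*t) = t*(t + 1)*(t - 3)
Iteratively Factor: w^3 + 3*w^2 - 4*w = (w)*(w^2 + 3*w - 4) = w*(w + 4)*(w - 1)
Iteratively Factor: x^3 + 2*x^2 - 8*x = (x + 4)*(x^2 - 2*x) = x*(x + 4)*(x - 2)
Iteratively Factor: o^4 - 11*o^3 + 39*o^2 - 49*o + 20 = (o - 1)*(o^3 - 10*o^2 + 29*o - 20) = (o - 1)^2*(o^2 - 9*o + 20) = (o - 5)*(o - 1)^2*(o - 4)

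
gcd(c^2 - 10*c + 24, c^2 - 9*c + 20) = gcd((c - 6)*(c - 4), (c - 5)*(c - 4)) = c - 4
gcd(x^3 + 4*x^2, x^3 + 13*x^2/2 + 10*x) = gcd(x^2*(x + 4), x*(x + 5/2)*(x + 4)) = x^2 + 4*x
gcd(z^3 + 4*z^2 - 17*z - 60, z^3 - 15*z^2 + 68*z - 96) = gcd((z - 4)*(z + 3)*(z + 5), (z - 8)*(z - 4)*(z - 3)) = z - 4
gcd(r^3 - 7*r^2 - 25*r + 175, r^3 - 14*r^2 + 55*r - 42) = r - 7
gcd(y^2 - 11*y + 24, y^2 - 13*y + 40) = y - 8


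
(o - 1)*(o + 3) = o^2 + 2*o - 3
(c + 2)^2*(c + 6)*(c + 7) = c^4 + 17*c^3 + 98*c^2 + 220*c + 168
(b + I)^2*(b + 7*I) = b^3 + 9*I*b^2 - 15*b - 7*I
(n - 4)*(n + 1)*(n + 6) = n^3 + 3*n^2 - 22*n - 24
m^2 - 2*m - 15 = (m - 5)*(m + 3)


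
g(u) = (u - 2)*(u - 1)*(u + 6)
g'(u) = (u - 2)*(u - 1) + (u - 2)*(u + 6) + (u - 1)*(u + 6) = 3*u^2 + 6*u - 16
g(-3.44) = 61.83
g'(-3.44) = -1.14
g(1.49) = -1.87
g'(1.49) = -0.40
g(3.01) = 18.29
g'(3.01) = 29.24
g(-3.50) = 61.88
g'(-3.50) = -0.25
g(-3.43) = 61.82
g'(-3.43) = -1.29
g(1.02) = -0.14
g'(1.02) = -6.76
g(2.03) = 0.25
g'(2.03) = 8.54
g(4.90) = 123.28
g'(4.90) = 85.43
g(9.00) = 840.00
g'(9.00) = 281.00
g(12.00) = 1980.00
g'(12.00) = 488.00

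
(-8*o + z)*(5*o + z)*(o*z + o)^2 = -40*o^4*z^2 - 80*o^4*z - 40*o^4 - 3*o^3*z^3 - 6*o^3*z^2 - 3*o^3*z + o^2*z^4 + 2*o^2*z^3 + o^2*z^2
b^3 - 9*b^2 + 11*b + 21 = (b - 7)*(b - 3)*(b + 1)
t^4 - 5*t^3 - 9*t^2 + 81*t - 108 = (t - 3)^3*(t + 4)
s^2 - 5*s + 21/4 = (s - 7/2)*(s - 3/2)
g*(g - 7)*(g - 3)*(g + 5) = g^4 - 5*g^3 - 29*g^2 + 105*g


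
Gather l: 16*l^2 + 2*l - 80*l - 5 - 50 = 16*l^2 - 78*l - 55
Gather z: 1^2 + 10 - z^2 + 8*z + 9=-z^2 + 8*z + 20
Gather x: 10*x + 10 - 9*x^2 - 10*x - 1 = 9 - 9*x^2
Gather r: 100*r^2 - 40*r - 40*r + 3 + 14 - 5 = 100*r^2 - 80*r + 12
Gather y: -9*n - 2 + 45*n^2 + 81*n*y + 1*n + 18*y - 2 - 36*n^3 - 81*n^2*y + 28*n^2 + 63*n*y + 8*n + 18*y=-36*n^3 + 73*n^2 + y*(-81*n^2 + 144*n + 36) - 4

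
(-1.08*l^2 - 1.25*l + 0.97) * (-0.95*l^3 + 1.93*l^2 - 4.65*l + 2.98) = 1.026*l^5 - 0.8969*l^4 + 1.688*l^3 + 4.4662*l^2 - 8.2355*l + 2.8906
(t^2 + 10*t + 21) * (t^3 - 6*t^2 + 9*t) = t^5 + 4*t^4 - 30*t^3 - 36*t^2 + 189*t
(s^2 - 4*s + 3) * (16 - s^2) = -s^4 + 4*s^3 + 13*s^2 - 64*s + 48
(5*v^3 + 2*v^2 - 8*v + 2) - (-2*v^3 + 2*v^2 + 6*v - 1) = 7*v^3 - 14*v + 3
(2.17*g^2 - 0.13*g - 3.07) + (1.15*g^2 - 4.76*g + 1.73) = 3.32*g^2 - 4.89*g - 1.34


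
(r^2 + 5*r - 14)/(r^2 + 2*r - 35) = (r - 2)/(r - 5)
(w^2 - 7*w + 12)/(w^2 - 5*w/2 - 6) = 2*(w - 3)/(2*w + 3)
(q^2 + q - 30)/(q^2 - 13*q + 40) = (q + 6)/(q - 8)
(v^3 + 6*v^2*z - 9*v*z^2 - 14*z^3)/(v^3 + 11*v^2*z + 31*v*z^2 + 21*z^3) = (v - 2*z)/(v + 3*z)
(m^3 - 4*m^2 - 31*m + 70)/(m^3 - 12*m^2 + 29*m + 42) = (m^2 + 3*m - 10)/(m^2 - 5*m - 6)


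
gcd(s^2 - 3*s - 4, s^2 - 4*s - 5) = s + 1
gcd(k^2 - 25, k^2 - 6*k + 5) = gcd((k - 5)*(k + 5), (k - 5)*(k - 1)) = k - 5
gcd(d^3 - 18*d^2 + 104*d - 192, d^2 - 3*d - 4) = d - 4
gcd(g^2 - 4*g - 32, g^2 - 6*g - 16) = g - 8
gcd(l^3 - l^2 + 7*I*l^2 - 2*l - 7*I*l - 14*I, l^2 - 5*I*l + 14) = 1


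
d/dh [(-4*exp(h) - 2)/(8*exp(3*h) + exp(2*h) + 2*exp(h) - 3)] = 4*((2*exp(h) + 1)*(12*exp(2*h) + exp(h) + 1) - 8*exp(3*h) - exp(2*h) - 2*exp(h) + 3)*exp(h)/(8*exp(3*h) + exp(2*h) + 2*exp(h) - 3)^2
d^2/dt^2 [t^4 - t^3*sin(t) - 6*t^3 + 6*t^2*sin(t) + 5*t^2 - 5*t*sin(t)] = t^3*sin(t) - 6*sqrt(2)*t^2*sin(t + pi/4) + 12*t^2 - t*sin(t) + 24*t*cos(t) - 36*t + 12*sin(t) - 10*cos(t) + 10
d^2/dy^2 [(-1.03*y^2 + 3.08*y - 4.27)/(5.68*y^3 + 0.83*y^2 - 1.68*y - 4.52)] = (-66.460544*y^6 + 596.209152*y^5 - 1624.975296*y^4 - 632.148776*y^3 + 1152.538038*y^2 - 552.703536*y - 145.00516)/(183.250432*y^9 + 80.333376*y^8 - 150.86364*y^7 - 484.427509*y^6 - 83.232888*y^5 + 256.47618*y^4 + 381.208512*y^3 + 12.599952*y^2 - 102.969216*y - 92.345408)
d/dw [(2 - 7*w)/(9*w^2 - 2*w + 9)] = (63*w^2 - 36*w - 59)/(81*w^4 - 36*w^3 + 166*w^2 - 36*w + 81)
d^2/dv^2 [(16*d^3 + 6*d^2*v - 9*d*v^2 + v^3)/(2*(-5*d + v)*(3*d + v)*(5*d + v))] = d*(-48275*d^6 + 20925*d^5*v + 1482*d^4*v^2 - 3962*d^3*v^3 - 75*d^2*v^4 + 93*d*v^5 - 12*v^6)/(-421875*d^9 - 421875*d^8*v - 90000*d^7*v^2 + 35000*d^6*v^3 + 14850*d^5*v^4 - 150*d^4*v^5 - 648*d^3*v^6 - 48*d^2*v^7 + 9*d*v^8 + v^9)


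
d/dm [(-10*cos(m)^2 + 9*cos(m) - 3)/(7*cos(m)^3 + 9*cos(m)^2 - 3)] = 16*(-70*cos(m)^4 + 126*cos(m)^3 + 18*cos(m)^2 - 114*cos(m) + 27)*sin(m)/(21*cos(m) + 18*cos(2*m) + 7*cos(3*m) + 6)^2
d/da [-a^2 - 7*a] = -2*a - 7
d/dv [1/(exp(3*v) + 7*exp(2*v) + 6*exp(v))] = (-3*exp(2*v) - 14*exp(v) - 6)*exp(-v)/(exp(2*v) + 7*exp(v) + 6)^2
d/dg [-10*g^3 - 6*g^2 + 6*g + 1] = -30*g^2 - 12*g + 6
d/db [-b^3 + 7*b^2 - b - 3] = -3*b^2 + 14*b - 1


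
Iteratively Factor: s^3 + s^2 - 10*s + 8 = (s + 4)*(s^2 - 3*s + 2) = (s - 2)*(s + 4)*(s - 1)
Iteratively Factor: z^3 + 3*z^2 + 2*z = (z + 2)*(z^2 + z) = (z + 1)*(z + 2)*(z)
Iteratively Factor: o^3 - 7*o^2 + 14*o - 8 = (o - 4)*(o^2 - 3*o + 2) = (o - 4)*(o - 2)*(o - 1)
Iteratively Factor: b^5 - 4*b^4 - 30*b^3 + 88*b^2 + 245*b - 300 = (b - 5)*(b^4 + b^3 - 25*b^2 - 37*b + 60) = (b - 5)*(b - 1)*(b^3 + 2*b^2 - 23*b - 60) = (b - 5)^2*(b - 1)*(b^2 + 7*b + 12) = (b - 5)^2*(b - 1)*(b + 4)*(b + 3)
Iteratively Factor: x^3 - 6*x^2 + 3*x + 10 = (x - 2)*(x^2 - 4*x - 5) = (x - 2)*(x + 1)*(x - 5)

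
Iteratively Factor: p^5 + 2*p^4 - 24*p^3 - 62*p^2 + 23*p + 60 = (p + 3)*(p^4 - p^3 - 21*p^2 + p + 20) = (p + 3)*(p + 4)*(p^3 - 5*p^2 - p + 5) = (p - 5)*(p + 3)*(p + 4)*(p^2 - 1) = (p - 5)*(p + 1)*(p + 3)*(p + 4)*(p - 1)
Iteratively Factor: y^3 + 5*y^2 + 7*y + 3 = (y + 3)*(y^2 + 2*y + 1) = (y + 1)*(y + 3)*(y + 1)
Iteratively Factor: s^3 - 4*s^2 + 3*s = (s)*(s^2 - 4*s + 3) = s*(s - 1)*(s - 3)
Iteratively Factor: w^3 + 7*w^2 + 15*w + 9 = (w + 3)*(w^2 + 4*w + 3) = (w + 3)^2*(w + 1)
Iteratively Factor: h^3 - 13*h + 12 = (h - 1)*(h^2 + h - 12) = (h - 3)*(h - 1)*(h + 4)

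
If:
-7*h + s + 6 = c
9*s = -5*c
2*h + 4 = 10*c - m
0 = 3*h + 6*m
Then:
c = 111/217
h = 484/651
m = -242/651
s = -185/651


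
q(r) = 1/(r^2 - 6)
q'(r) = -2*r/(r^2 - 6)^2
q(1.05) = -0.20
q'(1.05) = -0.09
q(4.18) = 0.09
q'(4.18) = -0.06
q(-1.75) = -0.34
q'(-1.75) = 0.41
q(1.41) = -0.25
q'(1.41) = -0.18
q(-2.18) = -0.80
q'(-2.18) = 2.80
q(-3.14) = 0.26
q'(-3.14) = 0.42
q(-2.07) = -0.58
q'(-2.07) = 1.41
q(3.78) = 0.12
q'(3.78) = -0.11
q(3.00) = 0.33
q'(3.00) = -0.67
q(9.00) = 0.01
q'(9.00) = 0.00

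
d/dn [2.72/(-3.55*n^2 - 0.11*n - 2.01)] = (19.312*n + 0.2992)/(3.55*n^2 + 0.11*n + 2.01)^2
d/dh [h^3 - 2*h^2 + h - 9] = 3*h^2 - 4*h + 1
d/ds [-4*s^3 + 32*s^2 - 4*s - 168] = -12*s^2 + 64*s - 4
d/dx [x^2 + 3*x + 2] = 2*x + 3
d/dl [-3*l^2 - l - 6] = -6*l - 1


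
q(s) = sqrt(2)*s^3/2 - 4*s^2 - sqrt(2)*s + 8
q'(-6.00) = 122.95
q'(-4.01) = 64.78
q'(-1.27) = 12.17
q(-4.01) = -96.24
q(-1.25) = 2.14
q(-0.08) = 8.09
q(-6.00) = -280.25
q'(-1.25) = 11.90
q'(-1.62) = 17.11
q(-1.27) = 1.90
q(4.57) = -14.51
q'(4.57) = 6.33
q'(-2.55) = 32.78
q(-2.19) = -15.51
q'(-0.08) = -0.76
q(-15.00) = -3257.27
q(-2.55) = -26.13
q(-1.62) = -3.21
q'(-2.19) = 26.28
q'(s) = 3*sqrt(2)*s^2/2 - 8*s - sqrt(2)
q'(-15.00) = 595.88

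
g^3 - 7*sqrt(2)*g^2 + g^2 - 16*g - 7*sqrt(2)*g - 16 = (g + 1)*(g - 8*sqrt(2))*(g + sqrt(2))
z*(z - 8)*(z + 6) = z^3 - 2*z^2 - 48*z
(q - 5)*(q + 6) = q^2 + q - 30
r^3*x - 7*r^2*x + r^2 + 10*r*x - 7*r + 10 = (r - 5)*(r - 2)*(r*x + 1)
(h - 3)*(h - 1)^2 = h^3 - 5*h^2 + 7*h - 3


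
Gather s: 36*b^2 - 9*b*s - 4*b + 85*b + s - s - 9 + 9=36*b^2 - 9*b*s + 81*b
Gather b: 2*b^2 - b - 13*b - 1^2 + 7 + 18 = 2*b^2 - 14*b + 24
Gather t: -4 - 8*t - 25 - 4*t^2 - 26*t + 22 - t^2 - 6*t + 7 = -5*t^2 - 40*t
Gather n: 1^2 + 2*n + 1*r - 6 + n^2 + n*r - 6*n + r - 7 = n^2 + n*(r - 4) + 2*r - 12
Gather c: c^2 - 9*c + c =c^2 - 8*c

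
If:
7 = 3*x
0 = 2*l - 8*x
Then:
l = 28/3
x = 7/3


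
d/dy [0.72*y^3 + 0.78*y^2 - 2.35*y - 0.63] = 2.16*y^2 + 1.56*y - 2.35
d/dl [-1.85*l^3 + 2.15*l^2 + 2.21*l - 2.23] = -5.55*l^2 + 4.3*l + 2.21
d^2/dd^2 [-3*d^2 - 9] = -6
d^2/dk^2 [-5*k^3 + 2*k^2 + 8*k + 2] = 4 - 30*k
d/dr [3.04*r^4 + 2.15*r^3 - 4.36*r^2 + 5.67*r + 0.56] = 12.16*r^3 + 6.45*r^2 - 8.72*r + 5.67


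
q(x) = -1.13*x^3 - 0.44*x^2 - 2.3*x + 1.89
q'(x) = -3.39*x^2 - 0.88*x - 2.3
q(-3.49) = 52.59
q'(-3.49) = -40.52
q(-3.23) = 42.81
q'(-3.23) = -34.83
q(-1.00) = 4.88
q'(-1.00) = -4.81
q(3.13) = -44.27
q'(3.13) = -38.27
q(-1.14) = 5.61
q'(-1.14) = -5.70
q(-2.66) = 26.16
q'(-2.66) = -23.95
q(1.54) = -6.82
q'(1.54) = -11.69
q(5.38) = -199.18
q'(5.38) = -105.16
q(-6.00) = 243.93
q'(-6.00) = -119.06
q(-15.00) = 3751.14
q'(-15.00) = -751.85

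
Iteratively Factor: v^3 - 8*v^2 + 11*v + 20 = (v - 5)*(v^2 - 3*v - 4) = (v - 5)*(v + 1)*(v - 4)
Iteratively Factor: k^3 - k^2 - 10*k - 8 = (k + 1)*(k^2 - 2*k - 8) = (k + 1)*(k + 2)*(k - 4)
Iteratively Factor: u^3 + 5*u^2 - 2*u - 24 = (u + 3)*(u^2 + 2*u - 8) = (u - 2)*(u + 3)*(u + 4)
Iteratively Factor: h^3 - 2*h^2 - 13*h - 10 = (h + 2)*(h^2 - 4*h - 5) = (h + 1)*(h + 2)*(h - 5)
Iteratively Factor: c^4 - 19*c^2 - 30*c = (c - 5)*(c^3 + 5*c^2 + 6*c) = (c - 5)*(c + 2)*(c^2 + 3*c) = (c - 5)*(c + 2)*(c + 3)*(c)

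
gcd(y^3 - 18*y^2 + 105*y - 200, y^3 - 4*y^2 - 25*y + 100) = y - 5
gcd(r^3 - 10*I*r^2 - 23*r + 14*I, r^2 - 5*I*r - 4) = r - I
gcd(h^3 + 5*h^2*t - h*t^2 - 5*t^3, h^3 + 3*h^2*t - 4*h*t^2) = -h + t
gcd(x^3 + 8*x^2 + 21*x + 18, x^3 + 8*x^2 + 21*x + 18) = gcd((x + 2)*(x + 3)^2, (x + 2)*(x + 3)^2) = x^3 + 8*x^2 + 21*x + 18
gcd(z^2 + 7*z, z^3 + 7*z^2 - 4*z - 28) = z + 7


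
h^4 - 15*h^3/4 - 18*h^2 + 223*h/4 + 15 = (h - 5)*(h - 3)*(h + 1/4)*(h + 4)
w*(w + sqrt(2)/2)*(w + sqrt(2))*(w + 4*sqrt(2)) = w^4 + 11*sqrt(2)*w^3/2 + 13*w^2 + 4*sqrt(2)*w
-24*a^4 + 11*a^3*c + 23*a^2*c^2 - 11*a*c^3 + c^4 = (-8*a + c)*(-3*a + c)*(-a + c)*(a + c)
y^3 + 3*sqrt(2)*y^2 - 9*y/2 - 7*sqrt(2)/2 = (y - sqrt(2))*(y + sqrt(2)/2)*(y + 7*sqrt(2)/2)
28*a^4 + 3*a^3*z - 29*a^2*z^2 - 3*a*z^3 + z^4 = (-7*a + z)*(-a + z)*(a + z)*(4*a + z)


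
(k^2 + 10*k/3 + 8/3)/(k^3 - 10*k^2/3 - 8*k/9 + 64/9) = 3*(k + 2)/(3*k^2 - 14*k + 16)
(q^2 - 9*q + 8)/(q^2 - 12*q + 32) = (q - 1)/(q - 4)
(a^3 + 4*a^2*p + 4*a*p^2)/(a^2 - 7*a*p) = (a^2 + 4*a*p + 4*p^2)/(a - 7*p)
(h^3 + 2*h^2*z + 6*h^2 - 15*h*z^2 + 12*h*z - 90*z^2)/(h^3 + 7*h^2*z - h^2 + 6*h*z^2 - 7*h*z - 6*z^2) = (h^3 + 2*h^2*z + 6*h^2 - 15*h*z^2 + 12*h*z - 90*z^2)/(h^3 + 7*h^2*z - h^2 + 6*h*z^2 - 7*h*z - 6*z^2)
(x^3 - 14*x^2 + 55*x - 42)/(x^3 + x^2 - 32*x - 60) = (x^2 - 8*x + 7)/(x^2 + 7*x + 10)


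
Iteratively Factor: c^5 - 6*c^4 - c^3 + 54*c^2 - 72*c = (c - 3)*(c^4 - 3*c^3 - 10*c^2 + 24*c) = (c - 3)*(c + 3)*(c^3 - 6*c^2 + 8*c) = (c - 3)*(c - 2)*(c + 3)*(c^2 - 4*c) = c*(c - 3)*(c - 2)*(c + 3)*(c - 4)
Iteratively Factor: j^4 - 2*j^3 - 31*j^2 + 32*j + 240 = (j - 4)*(j^3 + 2*j^2 - 23*j - 60) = (j - 5)*(j - 4)*(j^2 + 7*j + 12) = (j - 5)*(j - 4)*(j + 4)*(j + 3)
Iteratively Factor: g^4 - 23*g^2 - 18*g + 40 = (g + 4)*(g^3 - 4*g^2 - 7*g + 10) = (g - 5)*(g + 4)*(g^2 + g - 2) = (g - 5)*(g + 2)*(g + 4)*(g - 1)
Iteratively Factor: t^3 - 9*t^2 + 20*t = (t - 5)*(t^2 - 4*t) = t*(t - 5)*(t - 4)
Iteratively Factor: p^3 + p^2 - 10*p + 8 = (p - 2)*(p^2 + 3*p - 4) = (p - 2)*(p - 1)*(p + 4)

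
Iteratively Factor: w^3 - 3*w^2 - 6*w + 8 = (w - 4)*(w^2 + w - 2) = (w - 4)*(w + 2)*(w - 1)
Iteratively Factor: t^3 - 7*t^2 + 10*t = (t - 5)*(t^2 - 2*t) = (t - 5)*(t - 2)*(t)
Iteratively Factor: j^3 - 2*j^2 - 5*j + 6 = (j - 3)*(j^2 + j - 2) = (j - 3)*(j - 1)*(j + 2)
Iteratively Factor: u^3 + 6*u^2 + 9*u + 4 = (u + 4)*(u^2 + 2*u + 1) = (u + 1)*(u + 4)*(u + 1)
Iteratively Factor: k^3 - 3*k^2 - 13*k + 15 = (k + 3)*(k^2 - 6*k + 5) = (k - 1)*(k + 3)*(k - 5)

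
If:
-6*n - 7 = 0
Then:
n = -7/6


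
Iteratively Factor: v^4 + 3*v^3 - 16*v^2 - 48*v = (v + 4)*(v^3 - v^2 - 12*v) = (v + 3)*(v + 4)*(v^2 - 4*v) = (v - 4)*(v + 3)*(v + 4)*(v)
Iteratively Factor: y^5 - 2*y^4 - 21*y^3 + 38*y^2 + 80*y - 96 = (y - 4)*(y^4 + 2*y^3 - 13*y^2 - 14*y + 24) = (y - 4)*(y + 2)*(y^3 - 13*y + 12) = (y - 4)*(y + 2)*(y + 4)*(y^2 - 4*y + 3) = (y - 4)*(y - 3)*(y + 2)*(y + 4)*(y - 1)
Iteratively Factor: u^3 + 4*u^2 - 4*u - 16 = (u + 4)*(u^2 - 4) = (u - 2)*(u + 4)*(u + 2)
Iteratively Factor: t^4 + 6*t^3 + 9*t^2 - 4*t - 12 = (t + 2)*(t^3 + 4*t^2 + t - 6) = (t - 1)*(t + 2)*(t^2 + 5*t + 6) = (t - 1)*(t + 2)^2*(t + 3)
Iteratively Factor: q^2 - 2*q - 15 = (q - 5)*(q + 3)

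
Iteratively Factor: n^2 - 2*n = (n)*(n - 2)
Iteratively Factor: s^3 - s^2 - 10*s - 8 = (s + 2)*(s^2 - 3*s - 4) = (s + 1)*(s + 2)*(s - 4)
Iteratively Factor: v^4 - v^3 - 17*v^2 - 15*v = (v - 5)*(v^3 + 4*v^2 + 3*v) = (v - 5)*(v + 1)*(v^2 + 3*v) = (v - 5)*(v + 1)*(v + 3)*(v)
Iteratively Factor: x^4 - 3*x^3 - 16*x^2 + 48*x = (x)*(x^3 - 3*x^2 - 16*x + 48) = x*(x + 4)*(x^2 - 7*x + 12) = x*(x - 3)*(x + 4)*(x - 4)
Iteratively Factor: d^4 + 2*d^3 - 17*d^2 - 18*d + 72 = (d - 3)*(d^3 + 5*d^2 - 2*d - 24) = (d - 3)*(d + 3)*(d^2 + 2*d - 8) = (d - 3)*(d + 3)*(d + 4)*(d - 2)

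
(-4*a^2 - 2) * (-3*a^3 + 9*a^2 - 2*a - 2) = 12*a^5 - 36*a^4 + 14*a^3 - 10*a^2 + 4*a + 4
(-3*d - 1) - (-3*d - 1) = 0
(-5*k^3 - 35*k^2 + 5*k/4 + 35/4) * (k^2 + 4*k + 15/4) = -5*k^5 - 55*k^4 - 315*k^3/2 - 235*k^2/2 + 635*k/16 + 525/16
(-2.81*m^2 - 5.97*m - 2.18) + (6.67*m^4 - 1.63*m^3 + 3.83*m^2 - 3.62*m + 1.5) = 6.67*m^4 - 1.63*m^3 + 1.02*m^2 - 9.59*m - 0.68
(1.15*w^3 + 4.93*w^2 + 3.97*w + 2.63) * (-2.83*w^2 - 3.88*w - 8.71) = -3.2545*w^5 - 18.4139*w^4 - 40.38*w^3 - 65.7868*w^2 - 44.7831*w - 22.9073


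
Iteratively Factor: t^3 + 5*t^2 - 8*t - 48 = (t + 4)*(t^2 + t - 12) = (t - 3)*(t + 4)*(t + 4)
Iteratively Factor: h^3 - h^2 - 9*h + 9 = (h - 1)*(h^2 - 9) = (h - 3)*(h - 1)*(h + 3)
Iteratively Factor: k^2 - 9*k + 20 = (k - 4)*(k - 5)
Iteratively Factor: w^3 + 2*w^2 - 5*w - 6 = (w + 1)*(w^2 + w - 6) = (w + 1)*(w + 3)*(w - 2)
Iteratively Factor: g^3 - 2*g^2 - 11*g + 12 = (g - 1)*(g^2 - g - 12) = (g - 1)*(g + 3)*(g - 4)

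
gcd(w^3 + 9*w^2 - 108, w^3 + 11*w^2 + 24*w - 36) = w^2 + 12*w + 36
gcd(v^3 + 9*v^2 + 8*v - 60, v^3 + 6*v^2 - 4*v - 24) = v^2 + 4*v - 12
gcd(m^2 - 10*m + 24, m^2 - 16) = m - 4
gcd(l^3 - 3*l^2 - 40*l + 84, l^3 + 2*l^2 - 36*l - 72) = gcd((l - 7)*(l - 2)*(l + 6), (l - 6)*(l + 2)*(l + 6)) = l + 6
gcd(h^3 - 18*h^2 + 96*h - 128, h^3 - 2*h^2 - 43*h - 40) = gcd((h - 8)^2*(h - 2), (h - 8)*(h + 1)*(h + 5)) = h - 8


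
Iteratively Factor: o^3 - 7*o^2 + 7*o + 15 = (o + 1)*(o^2 - 8*o + 15) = (o - 3)*(o + 1)*(o - 5)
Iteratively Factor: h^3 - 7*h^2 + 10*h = (h - 5)*(h^2 - 2*h) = (h - 5)*(h - 2)*(h)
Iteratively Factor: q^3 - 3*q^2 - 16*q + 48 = (q - 3)*(q^2 - 16) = (q - 4)*(q - 3)*(q + 4)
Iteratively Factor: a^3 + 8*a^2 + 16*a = (a)*(a^2 + 8*a + 16) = a*(a + 4)*(a + 4)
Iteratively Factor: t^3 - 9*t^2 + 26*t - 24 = (t - 4)*(t^2 - 5*t + 6) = (t - 4)*(t - 3)*(t - 2)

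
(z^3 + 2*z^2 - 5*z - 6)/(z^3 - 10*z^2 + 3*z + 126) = (z^2 - z - 2)/(z^2 - 13*z + 42)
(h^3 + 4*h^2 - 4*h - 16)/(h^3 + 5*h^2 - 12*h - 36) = (h^2 + 2*h - 8)/(h^2 + 3*h - 18)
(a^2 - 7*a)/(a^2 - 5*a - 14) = a/(a + 2)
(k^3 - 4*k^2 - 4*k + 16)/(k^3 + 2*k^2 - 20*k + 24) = (k^2 - 2*k - 8)/(k^2 + 4*k - 12)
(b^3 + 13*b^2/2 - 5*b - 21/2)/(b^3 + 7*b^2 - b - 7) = (b - 3/2)/(b - 1)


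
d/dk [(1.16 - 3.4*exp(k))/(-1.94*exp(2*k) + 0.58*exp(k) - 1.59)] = (-6.596*exp(2*k) + 4.5008*exp(k) + 4.7332)*exp(k)/(3.7636*exp(4*k) - 2.2504*exp(3*k) + 6.5056*exp(2*k) - 1.8444*exp(k) + 2.5281)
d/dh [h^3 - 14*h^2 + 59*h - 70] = 3*h^2 - 28*h + 59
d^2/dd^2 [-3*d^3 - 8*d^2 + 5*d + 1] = -18*d - 16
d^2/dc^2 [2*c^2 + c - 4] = 4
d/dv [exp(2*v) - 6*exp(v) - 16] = 2*(exp(v) - 3)*exp(v)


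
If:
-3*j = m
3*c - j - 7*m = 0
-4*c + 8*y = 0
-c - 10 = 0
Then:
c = -10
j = 3/2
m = -9/2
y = -5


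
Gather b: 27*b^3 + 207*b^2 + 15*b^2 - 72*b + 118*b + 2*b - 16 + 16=27*b^3 + 222*b^2 + 48*b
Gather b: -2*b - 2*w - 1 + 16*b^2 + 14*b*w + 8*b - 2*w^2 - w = 16*b^2 + b*(14*w + 6) - 2*w^2 - 3*w - 1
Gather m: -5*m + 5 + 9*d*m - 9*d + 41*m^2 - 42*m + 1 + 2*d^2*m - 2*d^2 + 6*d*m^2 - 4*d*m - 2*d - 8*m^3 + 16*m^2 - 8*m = -2*d^2 - 11*d - 8*m^3 + m^2*(6*d + 57) + m*(2*d^2 + 5*d - 55) + 6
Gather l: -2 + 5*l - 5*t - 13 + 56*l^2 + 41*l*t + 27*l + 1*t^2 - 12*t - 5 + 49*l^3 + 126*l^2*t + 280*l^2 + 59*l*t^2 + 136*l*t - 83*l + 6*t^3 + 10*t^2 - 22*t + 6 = 49*l^3 + l^2*(126*t + 336) + l*(59*t^2 + 177*t - 51) + 6*t^3 + 11*t^2 - 39*t - 14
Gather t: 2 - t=2 - t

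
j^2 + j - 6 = (j - 2)*(j + 3)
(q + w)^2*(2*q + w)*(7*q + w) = 14*q^4 + 37*q^3*w + 33*q^2*w^2 + 11*q*w^3 + w^4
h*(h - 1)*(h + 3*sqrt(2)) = h^3 - h^2 + 3*sqrt(2)*h^2 - 3*sqrt(2)*h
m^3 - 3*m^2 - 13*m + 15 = (m - 5)*(m - 1)*(m + 3)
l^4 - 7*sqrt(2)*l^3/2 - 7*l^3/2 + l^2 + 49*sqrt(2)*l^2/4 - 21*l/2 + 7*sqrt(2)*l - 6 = (l - 4)*(l + 1/2)*(l - 3*sqrt(2))*(l - sqrt(2)/2)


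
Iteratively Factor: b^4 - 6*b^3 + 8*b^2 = (b)*(b^3 - 6*b^2 + 8*b) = b^2*(b^2 - 6*b + 8) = b^2*(b - 4)*(b - 2)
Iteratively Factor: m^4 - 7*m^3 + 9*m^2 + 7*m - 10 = (m - 1)*(m^3 - 6*m^2 + 3*m + 10) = (m - 2)*(m - 1)*(m^2 - 4*m - 5) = (m - 2)*(m - 1)*(m + 1)*(m - 5)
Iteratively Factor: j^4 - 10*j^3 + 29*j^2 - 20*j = (j)*(j^3 - 10*j^2 + 29*j - 20) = j*(j - 4)*(j^2 - 6*j + 5) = j*(j - 5)*(j - 4)*(j - 1)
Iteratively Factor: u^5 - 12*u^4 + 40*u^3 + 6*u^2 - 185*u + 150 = (u - 3)*(u^4 - 9*u^3 + 13*u^2 + 45*u - 50) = (u - 3)*(u + 2)*(u^3 - 11*u^2 + 35*u - 25) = (u - 5)*(u - 3)*(u + 2)*(u^2 - 6*u + 5) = (u - 5)^2*(u - 3)*(u + 2)*(u - 1)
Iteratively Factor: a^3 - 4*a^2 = (a)*(a^2 - 4*a) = a^2*(a - 4)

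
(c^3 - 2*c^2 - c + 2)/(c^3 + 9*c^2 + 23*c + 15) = (c^2 - 3*c + 2)/(c^2 + 8*c + 15)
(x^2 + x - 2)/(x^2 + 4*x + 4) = (x - 1)/(x + 2)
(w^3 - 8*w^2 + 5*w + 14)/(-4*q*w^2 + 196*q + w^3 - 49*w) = (-w^2 + w + 2)/(4*q*w + 28*q - w^2 - 7*w)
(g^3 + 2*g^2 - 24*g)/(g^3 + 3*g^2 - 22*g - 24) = g/(g + 1)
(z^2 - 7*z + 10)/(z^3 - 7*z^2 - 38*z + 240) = (z - 2)/(z^2 - 2*z - 48)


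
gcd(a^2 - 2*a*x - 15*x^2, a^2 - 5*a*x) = -a + 5*x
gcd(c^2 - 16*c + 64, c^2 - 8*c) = c - 8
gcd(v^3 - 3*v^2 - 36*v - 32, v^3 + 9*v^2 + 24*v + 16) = v^2 + 5*v + 4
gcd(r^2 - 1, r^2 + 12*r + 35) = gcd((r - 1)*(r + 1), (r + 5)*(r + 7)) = 1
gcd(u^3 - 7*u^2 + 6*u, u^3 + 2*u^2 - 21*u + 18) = u - 1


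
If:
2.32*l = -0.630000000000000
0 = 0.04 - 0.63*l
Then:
No Solution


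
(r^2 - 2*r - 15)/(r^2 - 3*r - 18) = (r - 5)/(r - 6)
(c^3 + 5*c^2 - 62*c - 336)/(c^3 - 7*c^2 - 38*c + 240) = (c + 7)/(c - 5)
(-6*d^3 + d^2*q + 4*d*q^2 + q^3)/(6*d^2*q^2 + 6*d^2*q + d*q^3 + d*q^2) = (-6*d^3 + d^2*q + 4*d*q^2 + q^3)/(d*q*(6*d*q + 6*d + q^2 + q))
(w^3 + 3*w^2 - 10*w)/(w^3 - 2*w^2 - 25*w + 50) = w/(w - 5)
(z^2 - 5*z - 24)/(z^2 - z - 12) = (z - 8)/(z - 4)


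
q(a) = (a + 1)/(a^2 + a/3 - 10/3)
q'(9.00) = -0.02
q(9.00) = 0.12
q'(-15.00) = 0.00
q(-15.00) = -0.06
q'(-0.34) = -0.28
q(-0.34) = -0.20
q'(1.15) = -2.75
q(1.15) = -1.32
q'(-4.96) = -0.05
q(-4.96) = -0.20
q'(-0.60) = -0.28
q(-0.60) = -0.13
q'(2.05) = -4.97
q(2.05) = 1.96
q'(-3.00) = -0.31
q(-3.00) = -0.43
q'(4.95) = -0.07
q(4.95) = 0.26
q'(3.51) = -0.22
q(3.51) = 0.44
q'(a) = (-2*a - 1/3)*(a + 1)/(a^2 + a/3 - 10/3)^2 + 1/(a^2 + a/3 - 10/3) = 3*(3*a^2 + a - (a + 1)*(6*a + 1) - 10)/(3*a^2 + a - 10)^2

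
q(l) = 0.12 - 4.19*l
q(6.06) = -25.27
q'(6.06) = -4.19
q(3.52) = -14.63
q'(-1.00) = -4.19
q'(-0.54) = -4.19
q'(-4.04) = -4.19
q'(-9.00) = -4.19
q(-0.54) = 2.38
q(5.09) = -21.21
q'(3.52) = -4.19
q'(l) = -4.19000000000000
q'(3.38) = -4.19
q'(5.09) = -4.19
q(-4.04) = 17.05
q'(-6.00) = -4.19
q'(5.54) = -4.19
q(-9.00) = 37.83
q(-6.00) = 25.26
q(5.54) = -23.09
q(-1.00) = 4.31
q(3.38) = -14.04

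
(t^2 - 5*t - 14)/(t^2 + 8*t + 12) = (t - 7)/(t + 6)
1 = 1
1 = 1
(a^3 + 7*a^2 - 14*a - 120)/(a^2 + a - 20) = a + 6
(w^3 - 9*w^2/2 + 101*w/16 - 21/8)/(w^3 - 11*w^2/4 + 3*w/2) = (w - 7/4)/w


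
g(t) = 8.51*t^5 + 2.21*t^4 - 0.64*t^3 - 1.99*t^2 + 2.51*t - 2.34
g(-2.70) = -1114.67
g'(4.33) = 15624.16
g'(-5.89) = 49363.71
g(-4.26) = -11211.10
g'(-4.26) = 13314.43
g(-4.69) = -18233.11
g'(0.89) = 30.38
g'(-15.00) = 2123888.96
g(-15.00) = -6348727.74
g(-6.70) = -110358.25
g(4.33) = 13649.08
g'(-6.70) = 83027.26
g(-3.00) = -1899.42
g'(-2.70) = 2086.54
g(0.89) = 4.01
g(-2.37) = -577.54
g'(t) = 42.55*t^4 + 8.84*t^3 - 1.92*t^2 - 3.98*t + 2.51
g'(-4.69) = 19653.89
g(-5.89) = -57621.77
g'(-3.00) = 3205.04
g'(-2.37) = 1225.91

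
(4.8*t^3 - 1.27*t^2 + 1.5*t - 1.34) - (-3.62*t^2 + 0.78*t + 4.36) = 4.8*t^3 + 2.35*t^2 + 0.72*t - 5.7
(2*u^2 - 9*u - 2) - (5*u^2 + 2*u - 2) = -3*u^2 - 11*u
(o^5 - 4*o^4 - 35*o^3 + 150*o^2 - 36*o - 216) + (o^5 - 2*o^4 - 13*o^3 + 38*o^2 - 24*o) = 2*o^5 - 6*o^4 - 48*o^3 + 188*o^2 - 60*o - 216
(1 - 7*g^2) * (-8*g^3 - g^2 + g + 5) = 56*g^5 + 7*g^4 - 15*g^3 - 36*g^2 + g + 5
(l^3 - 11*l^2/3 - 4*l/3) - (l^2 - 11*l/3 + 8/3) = l^3 - 14*l^2/3 + 7*l/3 - 8/3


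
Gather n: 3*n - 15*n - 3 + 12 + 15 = 24 - 12*n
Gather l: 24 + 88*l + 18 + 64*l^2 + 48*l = 64*l^2 + 136*l + 42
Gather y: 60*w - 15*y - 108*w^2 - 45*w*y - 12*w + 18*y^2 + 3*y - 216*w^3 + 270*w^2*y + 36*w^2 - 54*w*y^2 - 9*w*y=-216*w^3 - 72*w^2 + 48*w + y^2*(18 - 54*w) + y*(270*w^2 - 54*w - 12)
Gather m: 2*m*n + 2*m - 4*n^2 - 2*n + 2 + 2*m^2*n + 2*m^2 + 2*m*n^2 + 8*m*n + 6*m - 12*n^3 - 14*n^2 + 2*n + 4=m^2*(2*n + 2) + m*(2*n^2 + 10*n + 8) - 12*n^3 - 18*n^2 + 6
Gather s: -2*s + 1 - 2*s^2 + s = -2*s^2 - s + 1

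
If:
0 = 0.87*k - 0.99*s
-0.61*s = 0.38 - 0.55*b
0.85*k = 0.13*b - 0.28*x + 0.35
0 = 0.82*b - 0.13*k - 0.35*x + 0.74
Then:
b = 0.22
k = -0.48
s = -0.42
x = 2.81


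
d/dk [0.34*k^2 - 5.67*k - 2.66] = 0.68*k - 5.67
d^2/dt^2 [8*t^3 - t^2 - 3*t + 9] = 48*t - 2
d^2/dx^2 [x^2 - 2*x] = 2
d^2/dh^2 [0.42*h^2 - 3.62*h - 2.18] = 0.840000000000000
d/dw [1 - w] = -1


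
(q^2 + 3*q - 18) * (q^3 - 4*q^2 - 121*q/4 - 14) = q^5 - q^4 - 241*q^3/4 - 131*q^2/4 + 1005*q/2 + 252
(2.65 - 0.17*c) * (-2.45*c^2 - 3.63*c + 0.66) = 0.4165*c^3 - 5.8754*c^2 - 9.7317*c + 1.749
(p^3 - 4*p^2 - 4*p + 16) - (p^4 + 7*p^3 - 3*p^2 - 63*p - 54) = -p^4 - 6*p^3 - p^2 + 59*p + 70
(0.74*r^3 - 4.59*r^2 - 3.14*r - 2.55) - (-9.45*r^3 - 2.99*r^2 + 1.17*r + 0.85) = 10.19*r^3 - 1.6*r^2 - 4.31*r - 3.4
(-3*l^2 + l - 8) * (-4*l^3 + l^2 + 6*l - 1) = 12*l^5 - 7*l^4 + 15*l^3 + l^2 - 49*l + 8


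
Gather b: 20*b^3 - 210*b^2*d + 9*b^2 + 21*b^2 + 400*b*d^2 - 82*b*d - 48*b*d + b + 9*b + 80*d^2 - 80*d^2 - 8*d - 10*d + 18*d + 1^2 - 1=20*b^3 + b^2*(30 - 210*d) + b*(400*d^2 - 130*d + 10)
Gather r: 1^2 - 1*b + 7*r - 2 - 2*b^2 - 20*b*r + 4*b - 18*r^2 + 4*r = -2*b^2 + 3*b - 18*r^2 + r*(11 - 20*b) - 1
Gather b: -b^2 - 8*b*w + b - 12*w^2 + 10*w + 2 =-b^2 + b*(1 - 8*w) - 12*w^2 + 10*w + 2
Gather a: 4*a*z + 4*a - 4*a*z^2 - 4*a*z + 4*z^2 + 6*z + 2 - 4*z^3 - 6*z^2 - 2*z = a*(4 - 4*z^2) - 4*z^3 - 2*z^2 + 4*z + 2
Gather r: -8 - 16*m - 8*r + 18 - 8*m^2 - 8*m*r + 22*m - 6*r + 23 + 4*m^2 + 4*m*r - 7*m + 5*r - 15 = -4*m^2 - m + r*(-4*m - 9) + 18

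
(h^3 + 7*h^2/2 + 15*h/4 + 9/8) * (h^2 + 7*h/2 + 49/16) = h^5 + 7*h^4 + 305*h^3/16 + 799*h^2/32 + 987*h/64 + 441/128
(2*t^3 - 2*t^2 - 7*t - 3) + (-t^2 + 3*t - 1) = 2*t^3 - 3*t^2 - 4*t - 4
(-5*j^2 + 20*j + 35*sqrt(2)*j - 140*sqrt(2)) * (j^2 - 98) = -5*j^4 + 20*j^3 + 35*sqrt(2)*j^3 - 140*sqrt(2)*j^2 + 490*j^2 - 3430*sqrt(2)*j - 1960*j + 13720*sqrt(2)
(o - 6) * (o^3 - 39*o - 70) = o^4 - 6*o^3 - 39*o^2 + 164*o + 420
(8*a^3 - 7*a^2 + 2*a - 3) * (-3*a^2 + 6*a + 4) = -24*a^5 + 69*a^4 - 16*a^3 - 7*a^2 - 10*a - 12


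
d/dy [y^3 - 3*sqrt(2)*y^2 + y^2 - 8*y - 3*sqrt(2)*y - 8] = 3*y^2 - 6*sqrt(2)*y + 2*y - 8 - 3*sqrt(2)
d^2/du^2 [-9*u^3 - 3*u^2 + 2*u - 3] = -54*u - 6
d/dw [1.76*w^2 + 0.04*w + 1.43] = 3.52*w + 0.04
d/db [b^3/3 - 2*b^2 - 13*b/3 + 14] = b^2 - 4*b - 13/3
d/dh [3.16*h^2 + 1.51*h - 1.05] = 6.32*h + 1.51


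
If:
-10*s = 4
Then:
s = -2/5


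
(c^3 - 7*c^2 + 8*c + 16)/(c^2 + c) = c - 8 + 16/c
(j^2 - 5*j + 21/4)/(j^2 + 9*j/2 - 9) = (j - 7/2)/(j + 6)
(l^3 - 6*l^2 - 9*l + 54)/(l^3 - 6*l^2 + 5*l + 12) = (l^2 - 3*l - 18)/(l^2 - 3*l - 4)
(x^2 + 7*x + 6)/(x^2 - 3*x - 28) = (x^2 + 7*x + 6)/(x^2 - 3*x - 28)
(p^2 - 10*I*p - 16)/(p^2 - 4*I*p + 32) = (p - 2*I)/(p + 4*I)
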